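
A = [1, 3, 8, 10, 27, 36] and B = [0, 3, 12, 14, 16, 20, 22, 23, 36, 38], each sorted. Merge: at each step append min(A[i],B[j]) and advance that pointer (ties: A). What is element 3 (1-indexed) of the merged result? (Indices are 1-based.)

i=1 j=1: A[i]=1>B[j]=0 take 0, j++
i=1 j=2: A[i]=1<=B[j]=3 take 1, i++
i=2 j=2: A[i]=3<=B[j]=3 take 3, i++
i=3 j=2: A[i]=8>B[j]=3 take 3, j++
i=3 j=3: A[i]=8<=B[j]=12 take 8, i++
i=4 j=3: A[i]=10<=B[j]=12 take 10, i++
i=5 j=3: A[i]=27>B[j]=12 take 12, j++
i=5 j=4: A[i]=27>B[j]=14 take 14, j++
i=5 j=5: A[i]=27>B[j]=16 take 16, j++
i=5 j=6: A[i]=27>B[j]=20 take 20, j++
i=5 j=7: A[i]=27>B[j]=22 take 22, j++
i=5 j=8: A[i]=27>B[j]=23 take 23, j++
i=5 j=9: A[i]=27<=B[j]=36 take 27, i++
i=6 j=9: A[i]=36<=B[j]=36 take 36, i++
i=7 j=9: A done, take B[j]=36, j++
i=7 j=10: A done, take B[j]=38, j++

merged[3] = 3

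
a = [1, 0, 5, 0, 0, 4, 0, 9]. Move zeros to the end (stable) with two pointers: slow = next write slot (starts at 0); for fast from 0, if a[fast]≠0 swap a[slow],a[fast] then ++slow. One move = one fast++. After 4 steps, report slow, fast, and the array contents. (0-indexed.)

slow=2, fast=4, a=[1, 5, 0, 0, 0, 4, 0, 9]

(s=0,f=0) a[fast]=1≠0 swap→a[0]=1 → slow++,fast++
(s=1,f=1) a[fast]=0 → fast++
(s=1,f=2) a[fast]=5≠0 swap→a[1]=5 → slow++,fast++
(s=2,f=3) a[fast]=0 → fast++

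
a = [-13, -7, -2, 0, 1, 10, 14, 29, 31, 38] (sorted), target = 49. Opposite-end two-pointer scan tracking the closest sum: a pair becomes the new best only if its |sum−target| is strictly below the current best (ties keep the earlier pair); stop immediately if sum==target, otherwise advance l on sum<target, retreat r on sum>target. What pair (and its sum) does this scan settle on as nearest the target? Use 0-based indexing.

[0,9] -13+38=25 d=24 * → l++
[1,9] -7+38=31 d=18 * → l++
[2,9] -2+38=36 d=13 * → l++
[3,9] 0+38=38 d=11 * → l++
[4,9] 1+38=39 d=10 * → l++
[5,9] 10+38=48 d=1 * → l++
[6,9] 14+38=52 d=3 → r--
[6,8] 14+31=45 d=4 → l++
[7,8] 29+31=60 d=11 → r--

pair (10, 38) with sum 48 (|Δ|=1)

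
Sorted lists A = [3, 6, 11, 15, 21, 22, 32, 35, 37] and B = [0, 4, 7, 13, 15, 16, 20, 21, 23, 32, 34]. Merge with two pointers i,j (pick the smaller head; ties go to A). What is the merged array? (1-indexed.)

[i=1,j=1] A[i]=3>B[j]=0 take 0 → j++
[i=1,j=2] A[i]=3<=B[j]=4 take 3 → i++
[i=2,j=2] A[i]=6>B[j]=4 take 4 → j++
[i=2,j=3] A[i]=6<=B[j]=7 take 6 → i++
[i=3,j=3] A[i]=11>B[j]=7 take 7 → j++
[i=3,j=4] A[i]=11<=B[j]=13 take 11 → i++
[i=4,j=4] A[i]=15>B[j]=13 take 13 → j++
[i=4,j=5] A[i]=15<=B[j]=15 take 15 → i++
[i=5,j=5] A[i]=21>B[j]=15 take 15 → j++
[i=5,j=6] A[i]=21>B[j]=16 take 16 → j++
[i=5,j=7] A[i]=21>B[j]=20 take 20 → j++
[i=5,j=8] A[i]=21<=B[j]=21 take 21 → i++
[i=6,j=8] A[i]=22>B[j]=21 take 21 → j++
[i=6,j=9] A[i]=22<=B[j]=23 take 22 → i++
[i=7,j=9] A[i]=32>B[j]=23 take 23 → j++
[i=7,j=10] A[i]=32<=B[j]=32 take 32 → i++
[i=8,j=10] A[i]=35>B[j]=32 take 32 → j++
[i=8,j=11] A[i]=35>B[j]=34 take 34 → j++
[i=8,j=12] B done, take A[i]=35 → i++
[i=9,j=12] B done, take A[i]=37 → i++

[0, 3, 4, 6, 7, 11, 13, 15, 15, 16, 20, 21, 21, 22, 23, 32, 32, 34, 35, 37]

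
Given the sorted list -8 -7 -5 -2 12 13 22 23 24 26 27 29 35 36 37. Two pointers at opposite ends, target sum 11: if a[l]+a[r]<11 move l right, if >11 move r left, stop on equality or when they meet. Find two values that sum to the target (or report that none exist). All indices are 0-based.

(-2, 13)

[0,14] -8+37=29 >11 → r--
[0,13] -8+36=28 >11 → r--
[0,12] -8+35=27 >11 → r--
[0,11] -8+29=21 >11 → r--
[0,10] -8+27=19 >11 → r--
[0,9] -8+26=18 >11 → r--
[0,8] -8+24=16 >11 → r--
[0,7] -8+23=15 >11 → r--
[0,6] -8+22=14 >11 → r--
[0,5] -8+13=5 <11 → l++
[1,5] -7+13=6 <11 → l++
[2,5] -5+13=8 <11 → l++
[3,5] -2+13=11 → found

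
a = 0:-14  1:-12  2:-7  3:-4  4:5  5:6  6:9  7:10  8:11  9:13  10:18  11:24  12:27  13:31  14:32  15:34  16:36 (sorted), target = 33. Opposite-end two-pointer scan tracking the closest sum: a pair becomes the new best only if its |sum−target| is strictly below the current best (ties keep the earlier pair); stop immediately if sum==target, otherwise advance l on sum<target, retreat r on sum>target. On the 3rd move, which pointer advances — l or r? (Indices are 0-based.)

l=0 r=16: -14+36=22 d=11 *, l++
l=1 r=16: -12+36=24 d=9 *, l++
l=2 r=16: -7+36=29 d=4 *, l++

l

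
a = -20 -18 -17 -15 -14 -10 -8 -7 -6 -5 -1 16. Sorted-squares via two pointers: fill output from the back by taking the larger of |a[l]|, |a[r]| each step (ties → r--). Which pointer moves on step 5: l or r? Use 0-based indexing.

l=0 r=11: |-20|>|16| out[11]=400, l++
l=1 r=11: |-18|>|16| out[10]=324, l++
l=2 r=11: |-17|>|16| out[9]=289, l++
l=3 r=11: |-15|<=|16| out[8]=256, r--
l=3 r=10: |-15|>|-1| out[7]=225, l++

l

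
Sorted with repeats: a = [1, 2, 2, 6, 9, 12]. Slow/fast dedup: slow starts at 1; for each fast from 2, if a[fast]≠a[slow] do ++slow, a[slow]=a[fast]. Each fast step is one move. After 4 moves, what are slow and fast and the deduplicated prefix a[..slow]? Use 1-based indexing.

slow=4, fast=6, prefix=[1, 2, 6, 9]

slow=1 fast=2: a[fast]=2≠a[slow]=1 write a[2]=2, slow++,fast++
slow=2 fast=3: a[fast]=2=a[slow] dup, fast++
slow=2 fast=4: a[fast]=6≠a[slow]=2 write a[3]=6, slow++,fast++
slow=3 fast=5: a[fast]=9≠a[slow]=6 write a[4]=9, slow++,fast++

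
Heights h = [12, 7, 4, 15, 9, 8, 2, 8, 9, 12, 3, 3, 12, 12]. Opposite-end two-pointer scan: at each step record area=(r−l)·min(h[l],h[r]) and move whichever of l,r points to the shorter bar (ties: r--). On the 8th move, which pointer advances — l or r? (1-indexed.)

r

[1,14] min(12,12)*13=156 best=156 * → r--
[1,13] min(12,12)*12=144 best=156 → r--
[1,12] min(12,3)*11=33 best=156 → r--
[1,11] min(12,3)*10=30 best=156 → r--
[1,10] min(12,12)*9=108 best=156 → r--
[1,9] min(12,9)*8=72 best=156 → r--
[1,8] min(12,8)*7=56 best=156 → r--
[1,7] min(12,2)*6=12 best=156 → r--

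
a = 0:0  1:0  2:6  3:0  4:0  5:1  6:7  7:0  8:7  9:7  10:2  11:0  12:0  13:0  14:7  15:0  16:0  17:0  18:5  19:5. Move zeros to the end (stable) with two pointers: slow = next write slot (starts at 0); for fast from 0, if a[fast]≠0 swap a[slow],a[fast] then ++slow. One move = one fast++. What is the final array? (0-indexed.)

[6, 1, 7, 7, 7, 2, 7, 5, 5, 0, 0, 0, 0, 0, 0, 0, 0, 0, 0, 0]

(s=0,f=0) a[fast]=0 → fast++
(s=0,f=1) a[fast]=0 → fast++
(s=0,f=2) a[fast]=6≠0 swap→a[0]=6 → slow++,fast++
(s=1,f=3) a[fast]=0 → fast++
(s=1,f=4) a[fast]=0 → fast++
(s=1,f=5) a[fast]=1≠0 swap→a[1]=1 → slow++,fast++
(s=2,f=6) a[fast]=7≠0 swap→a[2]=7 → slow++,fast++
(s=3,f=7) a[fast]=0 → fast++
(s=3,f=8) a[fast]=7≠0 swap→a[3]=7 → slow++,fast++
(s=4,f=9) a[fast]=7≠0 swap→a[4]=7 → slow++,fast++
(s=5,f=10) a[fast]=2≠0 swap→a[5]=2 → slow++,fast++
(s=6,f=11) a[fast]=0 → fast++
(s=6,f=12) a[fast]=0 → fast++
(s=6,f=13) a[fast]=0 → fast++
(s=6,f=14) a[fast]=7≠0 swap→a[6]=7 → slow++,fast++
(s=7,f=15) a[fast]=0 → fast++
(s=7,f=16) a[fast]=0 → fast++
(s=7,f=17) a[fast]=0 → fast++
(s=7,f=18) a[fast]=5≠0 swap→a[7]=5 → slow++,fast++
(s=8,f=19) a[fast]=5≠0 swap→a[8]=5 → slow++,fast++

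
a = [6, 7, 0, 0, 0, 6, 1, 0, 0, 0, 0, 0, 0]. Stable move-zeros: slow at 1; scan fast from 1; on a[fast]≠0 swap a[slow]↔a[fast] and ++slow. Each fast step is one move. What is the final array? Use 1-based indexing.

[6, 7, 6, 1, 0, 0, 0, 0, 0, 0, 0, 0, 0]

slow=1 fast=1: a[fast]=6≠0 swap→a[1]=6, slow++,fast++
slow=2 fast=2: a[fast]=7≠0 swap→a[2]=7, slow++,fast++
slow=3 fast=3: a[fast]=0, fast++
slow=3 fast=4: a[fast]=0, fast++
slow=3 fast=5: a[fast]=0, fast++
slow=3 fast=6: a[fast]=6≠0 swap→a[3]=6, slow++,fast++
slow=4 fast=7: a[fast]=1≠0 swap→a[4]=1, slow++,fast++
slow=5 fast=8: a[fast]=0, fast++
slow=5 fast=9: a[fast]=0, fast++
slow=5 fast=10: a[fast]=0, fast++
slow=5 fast=11: a[fast]=0, fast++
slow=5 fast=12: a[fast]=0, fast++
slow=5 fast=13: a[fast]=0, fast++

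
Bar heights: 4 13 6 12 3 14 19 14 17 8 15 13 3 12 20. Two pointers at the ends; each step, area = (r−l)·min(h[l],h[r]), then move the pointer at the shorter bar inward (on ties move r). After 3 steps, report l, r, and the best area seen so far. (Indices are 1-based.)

l=1 r=15: min(4,20)*14=56 best=56 *, l++
l=2 r=15: min(13,20)*13=169 best=169 *, l++
l=3 r=15: min(6,20)*12=72 best=169, l++

l=4, r=15, best area=169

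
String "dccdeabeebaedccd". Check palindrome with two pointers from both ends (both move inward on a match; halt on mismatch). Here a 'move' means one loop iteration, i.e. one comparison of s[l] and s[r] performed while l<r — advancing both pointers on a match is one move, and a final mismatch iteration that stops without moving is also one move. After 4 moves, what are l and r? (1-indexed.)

[1,16] 'd'=='d' → l++,r--
[2,15] 'c'=='c' → l++,r--
[3,14] 'c'=='c' → l++,r--
[4,13] 'd'=='d' → l++,r--

l=5, r=12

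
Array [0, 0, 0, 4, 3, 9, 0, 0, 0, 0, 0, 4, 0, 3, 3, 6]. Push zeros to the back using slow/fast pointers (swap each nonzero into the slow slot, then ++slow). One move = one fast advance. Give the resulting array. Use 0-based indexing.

[4, 3, 9, 4, 3, 3, 6, 0, 0, 0, 0, 0, 0, 0, 0, 0]

slow=0 fast=0: a[fast]=0, fast++
slow=0 fast=1: a[fast]=0, fast++
slow=0 fast=2: a[fast]=0, fast++
slow=0 fast=3: a[fast]=4≠0 swap→a[0]=4, slow++,fast++
slow=1 fast=4: a[fast]=3≠0 swap→a[1]=3, slow++,fast++
slow=2 fast=5: a[fast]=9≠0 swap→a[2]=9, slow++,fast++
slow=3 fast=6: a[fast]=0, fast++
slow=3 fast=7: a[fast]=0, fast++
slow=3 fast=8: a[fast]=0, fast++
slow=3 fast=9: a[fast]=0, fast++
slow=3 fast=10: a[fast]=0, fast++
slow=3 fast=11: a[fast]=4≠0 swap→a[3]=4, slow++,fast++
slow=4 fast=12: a[fast]=0, fast++
slow=4 fast=13: a[fast]=3≠0 swap→a[4]=3, slow++,fast++
slow=5 fast=14: a[fast]=3≠0 swap→a[5]=3, slow++,fast++
slow=6 fast=15: a[fast]=6≠0 swap→a[6]=6, slow++,fast++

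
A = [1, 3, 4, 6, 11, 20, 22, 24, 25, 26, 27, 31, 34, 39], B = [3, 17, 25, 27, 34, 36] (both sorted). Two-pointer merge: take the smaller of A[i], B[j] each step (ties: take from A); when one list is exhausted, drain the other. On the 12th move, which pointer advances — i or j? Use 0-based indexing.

j

i=0 j=0: A[i]=1<=B[j]=3 take 1, i++
i=1 j=0: A[i]=3<=B[j]=3 take 3, i++
i=2 j=0: A[i]=4>B[j]=3 take 3, j++
i=2 j=1: A[i]=4<=B[j]=17 take 4, i++
i=3 j=1: A[i]=6<=B[j]=17 take 6, i++
i=4 j=1: A[i]=11<=B[j]=17 take 11, i++
i=5 j=1: A[i]=20>B[j]=17 take 17, j++
i=5 j=2: A[i]=20<=B[j]=25 take 20, i++
i=6 j=2: A[i]=22<=B[j]=25 take 22, i++
i=7 j=2: A[i]=24<=B[j]=25 take 24, i++
i=8 j=2: A[i]=25<=B[j]=25 take 25, i++
i=9 j=2: A[i]=26>B[j]=25 take 25, j++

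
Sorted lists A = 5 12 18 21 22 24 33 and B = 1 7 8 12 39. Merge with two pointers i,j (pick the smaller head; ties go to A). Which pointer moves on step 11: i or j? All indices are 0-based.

i=0 j=0: A[i]=5>B[j]=1 take 1, j++
i=0 j=1: A[i]=5<=B[j]=7 take 5, i++
i=1 j=1: A[i]=12>B[j]=7 take 7, j++
i=1 j=2: A[i]=12>B[j]=8 take 8, j++
i=1 j=3: A[i]=12<=B[j]=12 take 12, i++
i=2 j=3: A[i]=18>B[j]=12 take 12, j++
i=2 j=4: A[i]=18<=B[j]=39 take 18, i++
i=3 j=4: A[i]=21<=B[j]=39 take 21, i++
i=4 j=4: A[i]=22<=B[j]=39 take 22, i++
i=5 j=4: A[i]=24<=B[j]=39 take 24, i++
i=6 j=4: A[i]=33<=B[j]=39 take 33, i++

i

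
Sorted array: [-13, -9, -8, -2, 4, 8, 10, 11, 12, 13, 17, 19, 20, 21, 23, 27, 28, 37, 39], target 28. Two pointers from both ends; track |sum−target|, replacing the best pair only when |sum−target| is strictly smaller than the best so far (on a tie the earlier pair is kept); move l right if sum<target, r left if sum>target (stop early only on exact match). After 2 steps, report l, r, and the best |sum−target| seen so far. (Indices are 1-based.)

[1,19] -13+39=26 d=2 * → l++
[2,19] -9+39=30 d=2 → r--

l=2, r=18, best |Δ|=2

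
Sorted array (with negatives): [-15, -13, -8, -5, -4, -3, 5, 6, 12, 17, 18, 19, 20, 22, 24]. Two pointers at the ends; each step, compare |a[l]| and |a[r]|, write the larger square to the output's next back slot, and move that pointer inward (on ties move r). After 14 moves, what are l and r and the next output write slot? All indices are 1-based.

[1,15] |-15|<=|24| out[15]=576 → r--
[1,14] |-15|<=|22| out[14]=484 → r--
[1,13] |-15|<=|20| out[13]=400 → r--
[1,12] |-15|<=|19| out[12]=361 → r--
[1,11] |-15|<=|18| out[11]=324 → r--
[1,10] |-15|<=|17| out[10]=289 → r--
[1,9] |-15|>|12| out[9]=225 → l++
[2,9] |-13|>|12| out[8]=169 → l++
[3,9] |-8|<=|12| out[7]=144 → r--
[3,8] |-8|>|6| out[6]=64 → l++
[4,8] |-5|<=|6| out[5]=36 → r--
[4,7] |-5|<=|5| out[4]=25 → r--
[4,6] |-5|>|-3| out[3]=25 → l++
[5,6] |-4|>|-3| out[2]=16 → l++

l=6, r=6, next write slot=1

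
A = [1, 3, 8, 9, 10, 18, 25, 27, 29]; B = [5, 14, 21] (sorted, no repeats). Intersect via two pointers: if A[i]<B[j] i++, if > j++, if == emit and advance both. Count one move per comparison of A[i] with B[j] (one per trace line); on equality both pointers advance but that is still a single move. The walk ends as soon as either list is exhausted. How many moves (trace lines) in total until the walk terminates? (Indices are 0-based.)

[i=0,j=0] 1<5 → i++
[i=1,j=0] 3<5 → i++
[i=2,j=0] 8>5 → j++
[i=2,j=1] 8<14 → i++
[i=3,j=1] 9<14 → i++
[i=4,j=1] 10<14 → i++
[i=5,j=1] 18>14 → j++
[i=5,j=2] 18<21 → i++
[i=6,j=2] 25>21 → j++

9 moves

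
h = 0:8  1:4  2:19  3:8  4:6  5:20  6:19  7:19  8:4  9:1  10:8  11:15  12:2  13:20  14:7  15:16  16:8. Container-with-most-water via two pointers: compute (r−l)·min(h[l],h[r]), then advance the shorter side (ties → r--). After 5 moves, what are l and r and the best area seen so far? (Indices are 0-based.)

[0,16] min(8,8)*16=128 best=128 * → r--
[0,15] min(8,16)*15=120 best=128 → l++
[1,15] min(4,16)*14=56 best=128 → l++
[2,15] min(19,16)*13=208 best=208 * → r--
[2,14] min(19,7)*12=84 best=208 → r--

l=2, r=13, best area=208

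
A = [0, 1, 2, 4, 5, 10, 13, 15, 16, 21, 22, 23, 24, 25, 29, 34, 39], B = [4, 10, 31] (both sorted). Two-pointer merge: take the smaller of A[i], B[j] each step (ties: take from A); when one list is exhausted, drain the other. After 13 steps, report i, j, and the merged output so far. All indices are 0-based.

i=11, j=2, merged so far=[0, 1, 2, 4, 4, 5, 10, 10, 13, 15, 16, 21, 22]

[i=0,j=0] A[i]=0<=B[j]=4 take 0 → i++
[i=1,j=0] A[i]=1<=B[j]=4 take 1 → i++
[i=2,j=0] A[i]=2<=B[j]=4 take 2 → i++
[i=3,j=0] A[i]=4<=B[j]=4 take 4 → i++
[i=4,j=0] A[i]=5>B[j]=4 take 4 → j++
[i=4,j=1] A[i]=5<=B[j]=10 take 5 → i++
[i=5,j=1] A[i]=10<=B[j]=10 take 10 → i++
[i=6,j=1] A[i]=13>B[j]=10 take 10 → j++
[i=6,j=2] A[i]=13<=B[j]=31 take 13 → i++
[i=7,j=2] A[i]=15<=B[j]=31 take 15 → i++
[i=8,j=2] A[i]=16<=B[j]=31 take 16 → i++
[i=9,j=2] A[i]=21<=B[j]=31 take 21 → i++
[i=10,j=2] A[i]=22<=B[j]=31 take 22 → i++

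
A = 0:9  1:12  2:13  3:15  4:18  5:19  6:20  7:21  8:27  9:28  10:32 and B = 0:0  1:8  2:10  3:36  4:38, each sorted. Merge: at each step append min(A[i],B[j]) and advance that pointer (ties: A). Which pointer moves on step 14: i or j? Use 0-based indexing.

i

[i=0,j=0] A[i]=9>B[j]=0 take 0 → j++
[i=0,j=1] A[i]=9>B[j]=8 take 8 → j++
[i=0,j=2] A[i]=9<=B[j]=10 take 9 → i++
[i=1,j=2] A[i]=12>B[j]=10 take 10 → j++
[i=1,j=3] A[i]=12<=B[j]=36 take 12 → i++
[i=2,j=3] A[i]=13<=B[j]=36 take 13 → i++
[i=3,j=3] A[i]=15<=B[j]=36 take 15 → i++
[i=4,j=3] A[i]=18<=B[j]=36 take 18 → i++
[i=5,j=3] A[i]=19<=B[j]=36 take 19 → i++
[i=6,j=3] A[i]=20<=B[j]=36 take 20 → i++
[i=7,j=3] A[i]=21<=B[j]=36 take 21 → i++
[i=8,j=3] A[i]=27<=B[j]=36 take 27 → i++
[i=9,j=3] A[i]=28<=B[j]=36 take 28 → i++
[i=10,j=3] A[i]=32<=B[j]=36 take 32 → i++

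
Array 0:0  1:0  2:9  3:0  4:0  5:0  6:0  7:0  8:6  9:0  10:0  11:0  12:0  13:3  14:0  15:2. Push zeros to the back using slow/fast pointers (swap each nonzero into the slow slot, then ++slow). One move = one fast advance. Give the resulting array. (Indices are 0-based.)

[9, 6, 3, 2, 0, 0, 0, 0, 0, 0, 0, 0, 0, 0, 0, 0]

slow=0 fast=0: a[fast]=0, fast++
slow=0 fast=1: a[fast]=0, fast++
slow=0 fast=2: a[fast]=9≠0 swap→a[0]=9, slow++,fast++
slow=1 fast=3: a[fast]=0, fast++
slow=1 fast=4: a[fast]=0, fast++
slow=1 fast=5: a[fast]=0, fast++
slow=1 fast=6: a[fast]=0, fast++
slow=1 fast=7: a[fast]=0, fast++
slow=1 fast=8: a[fast]=6≠0 swap→a[1]=6, slow++,fast++
slow=2 fast=9: a[fast]=0, fast++
slow=2 fast=10: a[fast]=0, fast++
slow=2 fast=11: a[fast]=0, fast++
slow=2 fast=12: a[fast]=0, fast++
slow=2 fast=13: a[fast]=3≠0 swap→a[2]=3, slow++,fast++
slow=3 fast=14: a[fast]=0, fast++
slow=3 fast=15: a[fast]=2≠0 swap→a[3]=2, slow++,fast++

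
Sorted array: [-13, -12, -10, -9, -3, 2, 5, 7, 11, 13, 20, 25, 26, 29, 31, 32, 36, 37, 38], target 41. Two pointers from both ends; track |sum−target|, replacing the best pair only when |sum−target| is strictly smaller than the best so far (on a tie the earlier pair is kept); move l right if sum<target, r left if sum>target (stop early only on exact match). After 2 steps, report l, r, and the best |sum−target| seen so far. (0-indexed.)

l=0 r=18: -13+38=25 d=16 *, l++
l=1 r=18: -12+38=26 d=15 *, l++

l=2, r=18, best |Δ|=15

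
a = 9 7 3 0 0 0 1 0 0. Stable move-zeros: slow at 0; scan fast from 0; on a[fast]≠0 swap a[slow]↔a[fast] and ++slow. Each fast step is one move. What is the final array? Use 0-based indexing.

[9, 7, 3, 1, 0, 0, 0, 0, 0]

slow=0 fast=0: a[fast]=9≠0 swap→a[0]=9, slow++,fast++
slow=1 fast=1: a[fast]=7≠0 swap→a[1]=7, slow++,fast++
slow=2 fast=2: a[fast]=3≠0 swap→a[2]=3, slow++,fast++
slow=3 fast=3: a[fast]=0, fast++
slow=3 fast=4: a[fast]=0, fast++
slow=3 fast=5: a[fast]=0, fast++
slow=3 fast=6: a[fast]=1≠0 swap→a[3]=1, slow++,fast++
slow=4 fast=7: a[fast]=0, fast++
slow=4 fast=8: a[fast]=0, fast++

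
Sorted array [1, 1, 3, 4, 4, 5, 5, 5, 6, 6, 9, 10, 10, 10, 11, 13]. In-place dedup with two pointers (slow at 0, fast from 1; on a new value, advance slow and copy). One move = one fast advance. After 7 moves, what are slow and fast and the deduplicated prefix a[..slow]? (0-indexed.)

slow=0 fast=1: a[fast]=1=a[slow] dup, fast++
slow=0 fast=2: a[fast]=3≠a[slow]=1 write a[1]=3, slow++,fast++
slow=1 fast=3: a[fast]=4≠a[slow]=3 write a[2]=4, slow++,fast++
slow=2 fast=4: a[fast]=4=a[slow] dup, fast++
slow=2 fast=5: a[fast]=5≠a[slow]=4 write a[3]=5, slow++,fast++
slow=3 fast=6: a[fast]=5=a[slow] dup, fast++
slow=3 fast=7: a[fast]=5=a[slow] dup, fast++

slow=3, fast=8, prefix=[1, 3, 4, 5]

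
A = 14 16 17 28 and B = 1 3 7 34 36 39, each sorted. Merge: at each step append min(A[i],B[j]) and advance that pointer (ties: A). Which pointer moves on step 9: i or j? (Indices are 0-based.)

j

i=0 j=0: A[i]=14>B[j]=1 take 1, j++
i=0 j=1: A[i]=14>B[j]=3 take 3, j++
i=0 j=2: A[i]=14>B[j]=7 take 7, j++
i=0 j=3: A[i]=14<=B[j]=34 take 14, i++
i=1 j=3: A[i]=16<=B[j]=34 take 16, i++
i=2 j=3: A[i]=17<=B[j]=34 take 17, i++
i=3 j=3: A[i]=28<=B[j]=34 take 28, i++
i=4 j=3: A done, take B[j]=34, j++
i=4 j=4: A done, take B[j]=36, j++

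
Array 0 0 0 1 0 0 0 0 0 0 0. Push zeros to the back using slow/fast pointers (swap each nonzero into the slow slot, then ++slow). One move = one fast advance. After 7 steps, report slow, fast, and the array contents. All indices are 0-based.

slow=1, fast=7, a=[1, 0, 0, 0, 0, 0, 0, 0, 0, 0, 0]

slow=0 fast=0: a[fast]=0, fast++
slow=0 fast=1: a[fast]=0, fast++
slow=0 fast=2: a[fast]=0, fast++
slow=0 fast=3: a[fast]=1≠0 swap→a[0]=1, slow++,fast++
slow=1 fast=4: a[fast]=0, fast++
slow=1 fast=5: a[fast]=0, fast++
slow=1 fast=6: a[fast]=0, fast++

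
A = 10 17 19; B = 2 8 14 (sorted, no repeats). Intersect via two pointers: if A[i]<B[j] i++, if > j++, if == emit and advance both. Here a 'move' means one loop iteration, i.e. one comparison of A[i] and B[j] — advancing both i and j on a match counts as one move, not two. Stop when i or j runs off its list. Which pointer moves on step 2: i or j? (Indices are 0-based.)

i=0 j=0: 10>2, j++
i=0 j=1: 10>8, j++

j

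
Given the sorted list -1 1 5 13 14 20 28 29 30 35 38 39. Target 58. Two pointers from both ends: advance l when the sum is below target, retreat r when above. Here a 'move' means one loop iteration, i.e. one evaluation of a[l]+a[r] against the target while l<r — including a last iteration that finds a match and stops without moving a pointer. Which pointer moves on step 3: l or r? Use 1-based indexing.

l

l=1 r=12: -1+39=38 <58, l++
l=2 r=12: 1+39=40 <58, l++
l=3 r=12: 5+39=44 <58, l++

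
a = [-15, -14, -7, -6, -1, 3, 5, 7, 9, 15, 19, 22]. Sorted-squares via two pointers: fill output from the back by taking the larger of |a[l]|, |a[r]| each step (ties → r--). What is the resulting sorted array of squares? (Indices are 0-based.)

[1, 9, 25, 36, 49, 49, 81, 196, 225, 225, 361, 484]

l=0 r=11: |-15|<=|22| out[11]=484, r--
l=0 r=10: |-15|<=|19| out[10]=361, r--
l=0 r=9: |-15|<=|15| out[9]=225, r--
l=0 r=8: |-15|>|9| out[8]=225, l++
l=1 r=8: |-14|>|9| out[7]=196, l++
l=2 r=8: |-7|<=|9| out[6]=81, r--
l=2 r=7: |-7|<=|7| out[5]=49, r--
l=2 r=6: |-7|>|5| out[4]=49, l++
l=3 r=6: |-6|>|5| out[3]=36, l++
l=4 r=6: |-1|<=|5| out[2]=25, r--
l=4 r=5: |-1|<=|3| out[1]=9, r--
l=4 r=4: |-1|<=|-1| out[0]=1, r--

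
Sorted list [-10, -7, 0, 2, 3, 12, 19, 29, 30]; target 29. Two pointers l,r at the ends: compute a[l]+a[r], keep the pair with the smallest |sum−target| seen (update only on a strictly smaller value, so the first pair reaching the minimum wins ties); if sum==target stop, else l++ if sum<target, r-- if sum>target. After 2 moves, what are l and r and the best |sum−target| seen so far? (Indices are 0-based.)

l=2, r=8, best |Δ|=6

l=0 r=8: -10+30=20 d=9 *, l++
l=1 r=8: -7+30=23 d=6 *, l++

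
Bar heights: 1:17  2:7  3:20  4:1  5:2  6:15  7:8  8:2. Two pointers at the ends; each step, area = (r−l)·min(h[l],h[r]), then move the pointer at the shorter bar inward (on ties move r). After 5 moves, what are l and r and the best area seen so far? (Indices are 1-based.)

[1,8] min(17,2)*7=14 best=14 * → r--
[1,7] min(17,8)*6=48 best=48 * → r--
[1,6] min(17,15)*5=75 best=75 * → r--
[1,5] min(17,2)*4=8 best=75 → r--
[1,4] min(17,1)*3=3 best=75 → r--

l=1, r=3, best area=75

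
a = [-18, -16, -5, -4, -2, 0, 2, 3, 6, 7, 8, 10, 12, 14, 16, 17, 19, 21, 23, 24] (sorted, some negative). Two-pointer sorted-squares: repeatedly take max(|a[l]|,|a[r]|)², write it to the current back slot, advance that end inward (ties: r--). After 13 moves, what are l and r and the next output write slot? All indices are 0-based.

l=2, r=8, next write slot=6

l=0 r=19: |-18|<=|24| out[19]=576, r--
l=0 r=18: |-18|<=|23| out[18]=529, r--
l=0 r=17: |-18|<=|21| out[17]=441, r--
l=0 r=16: |-18|<=|19| out[16]=361, r--
l=0 r=15: |-18|>|17| out[15]=324, l++
l=1 r=15: |-16|<=|17| out[14]=289, r--
l=1 r=14: |-16|<=|16| out[13]=256, r--
l=1 r=13: |-16|>|14| out[12]=256, l++
l=2 r=13: |-5|<=|14| out[11]=196, r--
l=2 r=12: |-5|<=|12| out[10]=144, r--
l=2 r=11: |-5|<=|10| out[9]=100, r--
l=2 r=10: |-5|<=|8| out[8]=64, r--
l=2 r=9: |-5|<=|7| out[7]=49, r--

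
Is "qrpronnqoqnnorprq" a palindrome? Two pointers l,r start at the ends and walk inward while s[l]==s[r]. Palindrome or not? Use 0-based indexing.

palindrome

[0,16] 'q'=='q' → l++,r--
[1,15] 'r'=='r' → l++,r--
[2,14] 'p'=='p' → l++,r--
[3,13] 'r'=='r' → l++,r--
[4,12] 'o'=='o' → l++,r--
[5,11] 'n'=='n' → l++,r--
[6,10] 'n'=='n' → l++,r--
[7,9] 'q'=='q' → l++,r--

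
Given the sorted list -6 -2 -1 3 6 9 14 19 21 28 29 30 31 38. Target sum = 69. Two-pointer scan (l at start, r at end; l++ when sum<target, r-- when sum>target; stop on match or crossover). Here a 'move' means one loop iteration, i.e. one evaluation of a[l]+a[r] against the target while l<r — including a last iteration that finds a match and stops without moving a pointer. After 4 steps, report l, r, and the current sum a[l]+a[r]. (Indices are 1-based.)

l=1 r=14: -6+38=32 <69, l++
l=2 r=14: -2+38=36 <69, l++
l=3 r=14: -1+38=37 <69, l++
l=4 r=14: 3+38=41 <69, l++

l=5, r=14, sum=44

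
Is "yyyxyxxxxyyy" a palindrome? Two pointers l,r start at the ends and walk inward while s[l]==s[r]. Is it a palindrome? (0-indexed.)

[0,11] 'y'=='y' → l++,r--
[1,10] 'y'=='y' → l++,r--
[2,9] 'y'=='y' → l++,r--
[3,8] 'x'=='x' → l++,r--
[4,7] 'y'!='x' → stop

not a palindrome (mismatch at 4,7)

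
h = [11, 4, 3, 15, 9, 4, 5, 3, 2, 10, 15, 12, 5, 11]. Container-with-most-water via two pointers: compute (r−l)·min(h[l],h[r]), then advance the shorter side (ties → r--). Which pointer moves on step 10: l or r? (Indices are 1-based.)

r

[1,14] min(11,11)*13=143 best=143 * → r--
[1,13] min(11,5)*12=60 best=143 → r--
[1,12] min(11,12)*11=121 best=143 → l++
[2,12] min(4,12)*10=40 best=143 → l++
[3,12] min(3,12)*9=27 best=143 → l++
[4,12] min(15,12)*8=96 best=143 → r--
[4,11] min(15,15)*7=105 best=143 → r--
[4,10] min(15,10)*6=60 best=143 → r--
[4,9] min(15,2)*5=10 best=143 → r--
[4,8] min(15,3)*4=12 best=143 → r--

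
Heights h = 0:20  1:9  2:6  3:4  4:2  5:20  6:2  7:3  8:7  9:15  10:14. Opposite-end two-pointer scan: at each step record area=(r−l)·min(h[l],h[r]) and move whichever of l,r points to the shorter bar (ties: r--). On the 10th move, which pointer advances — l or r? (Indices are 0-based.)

l=0 r=10: min(20,14)*10=140 best=140 *, r--
l=0 r=9: min(20,15)*9=135 best=140, r--
l=0 r=8: min(20,7)*8=56 best=140, r--
l=0 r=7: min(20,3)*7=21 best=140, r--
l=0 r=6: min(20,2)*6=12 best=140, r--
l=0 r=5: min(20,20)*5=100 best=140, r--
l=0 r=4: min(20,2)*4=8 best=140, r--
l=0 r=3: min(20,4)*3=12 best=140, r--
l=0 r=2: min(20,6)*2=12 best=140, r--
l=0 r=1: min(20,9)*1=9 best=140, r--

r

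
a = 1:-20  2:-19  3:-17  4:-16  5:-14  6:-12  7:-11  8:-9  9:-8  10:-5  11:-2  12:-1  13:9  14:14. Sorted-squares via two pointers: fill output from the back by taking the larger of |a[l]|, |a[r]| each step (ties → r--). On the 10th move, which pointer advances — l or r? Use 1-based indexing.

l=1 r=14: |-20|>|14| out[14]=400, l++
l=2 r=14: |-19|>|14| out[13]=361, l++
l=3 r=14: |-17|>|14| out[12]=289, l++
l=4 r=14: |-16|>|14| out[11]=256, l++
l=5 r=14: |-14|<=|14| out[10]=196, r--
l=5 r=13: |-14|>|9| out[9]=196, l++
l=6 r=13: |-12|>|9| out[8]=144, l++
l=7 r=13: |-11|>|9| out[7]=121, l++
l=8 r=13: |-9|<=|9| out[6]=81, r--
l=8 r=12: |-9|>|-1| out[5]=81, l++

l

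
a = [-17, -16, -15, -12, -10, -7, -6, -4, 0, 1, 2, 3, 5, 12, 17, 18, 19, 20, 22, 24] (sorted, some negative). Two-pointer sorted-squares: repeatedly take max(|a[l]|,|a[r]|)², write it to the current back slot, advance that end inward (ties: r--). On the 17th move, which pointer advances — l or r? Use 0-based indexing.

r

[0,19] |-17|<=|24| out[19]=576 → r--
[0,18] |-17|<=|22| out[18]=484 → r--
[0,17] |-17|<=|20| out[17]=400 → r--
[0,16] |-17|<=|19| out[16]=361 → r--
[0,15] |-17|<=|18| out[15]=324 → r--
[0,14] |-17|<=|17| out[14]=289 → r--
[0,13] |-17|>|12| out[13]=289 → l++
[1,13] |-16|>|12| out[12]=256 → l++
[2,13] |-15|>|12| out[11]=225 → l++
[3,13] |-12|<=|12| out[10]=144 → r--
[3,12] |-12|>|5| out[9]=144 → l++
[4,12] |-10|>|5| out[8]=100 → l++
[5,12] |-7|>|5| out[7]=49 → l++
[6,12] |-6|>|5| out[6]=36 → l++
[7,12] |-4|<=|5| out[5]=25 → r--
[7,11] |-4|>|3| out[4]=16 → l++
[8,11] |0|<=|3| out[3]=9 → r--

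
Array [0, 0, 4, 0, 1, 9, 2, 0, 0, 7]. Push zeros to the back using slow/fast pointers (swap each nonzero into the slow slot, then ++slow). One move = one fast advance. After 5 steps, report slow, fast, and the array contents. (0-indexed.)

slow=0 fast=0: a[fast]=0, fast++
slow=0 fast=1: a[fast]=0, fast++
slow=0 fast=2: a[fast]=4≠0 swap→a[0]=4, slow++,fast++
slow=1 fast=3: a[fast]=0, fast++
slow=1 fast=4: a[fast]=1≠0 swap→a[1]=1, slow++,fast++

slow=2, fast=5, a=[4, 1, 0, 0, 0, 9, 2, 0, 0, 7]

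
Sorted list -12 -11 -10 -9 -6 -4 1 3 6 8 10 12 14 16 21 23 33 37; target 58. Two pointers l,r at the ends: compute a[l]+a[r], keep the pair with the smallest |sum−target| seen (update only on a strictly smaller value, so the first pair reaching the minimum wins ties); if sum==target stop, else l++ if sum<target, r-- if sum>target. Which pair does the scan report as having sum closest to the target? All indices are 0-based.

[0,17] -12+37=25 d=33 * → l++
[1,17] -11+37=26 d=32 * → l++
[2,17] -10+37=27 d=31 * → l++
[3,17] -9+37=28 d=30 * → l++
[4,17] -6+37=31 d=27 * → l++
[5,17] -4+37=33 d=25 * → l++
[6,17] 1+37=38 d=20 * → l++
[7,17] 3+37=40 d=18 * → l++
[8,17] 6+37=43 d=15 * → l++
[9,17] 8+37=45 d=13 * → l++
[10,17] 10+37=47 d=11 * → l++
[11,17] 12+37=49 d=9 * → l++
[12,17] 14+37=51 d=7 * → l++
[13,17] 16+37=53 d=5 * → l++
[14,17] 21+37=58 d=0 * → stop

pair (21, 37) with sum 58 (|Δ|=0)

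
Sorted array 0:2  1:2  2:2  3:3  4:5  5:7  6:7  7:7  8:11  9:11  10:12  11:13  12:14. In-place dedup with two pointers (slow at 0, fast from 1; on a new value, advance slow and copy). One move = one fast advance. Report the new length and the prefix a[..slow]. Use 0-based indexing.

(s=0,f=1) a[fast]=2=a[slow] dup → fast++
(s=0,f=2) a[fast]=2=a[slow] dup → fast++
(s=0,f=3) a[fast]=3≠a[slow]=2 write a[1]=3 → slow++,fast++
(s=1,f=4) a[fast]=5≠a[slow]=3 write a[2]=5 → slow++,fast++
(s=2,f=5) a[fast]=7≠a[slow]=5 write a[3]=7 → slow++,fast++
(s=3,f=6) a[fast]=7=a[slow] dup → fast++
(s=3,f=7) a[fast]=7=a[slow] dup → fast++
(s=3,f=8) a[fast]=11≠a[slow]=7 write a[4]=11 → slow++,fast++
(s=4,f=9) a[fast]=11=a[slow] dup → fast++
(s=4,f=10) a[fast]=12≠a[slow]=11 write a[5]=12 → slow++,fast++
(s=5,f=11) a[fast]=13≠a[slow]=12 write a[6]=13 → slow++,fast++
(s=6,f=12) a[fast]=14≠a[slow]=13 write a[7]=14 → slow++,fast++

length 8; prefix = [2, 3, 5, 7, 11, 12, 13, 14]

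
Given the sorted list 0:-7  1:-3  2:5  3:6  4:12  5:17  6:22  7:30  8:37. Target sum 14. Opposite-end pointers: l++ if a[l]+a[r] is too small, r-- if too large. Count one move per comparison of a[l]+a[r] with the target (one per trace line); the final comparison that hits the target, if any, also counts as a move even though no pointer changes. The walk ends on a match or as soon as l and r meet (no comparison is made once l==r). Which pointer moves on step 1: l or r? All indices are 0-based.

r

[0,8] -7+37=30 >14 → r--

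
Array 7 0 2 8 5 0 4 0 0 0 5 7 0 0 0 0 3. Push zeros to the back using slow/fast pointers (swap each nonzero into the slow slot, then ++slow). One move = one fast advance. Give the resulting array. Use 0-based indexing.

[7, 2, 8, 5, 4, 5, 7, 3, 0, 0, 0, 0, 0, 0, 0, 0, 0]

slow=0 fast=0: a[fast]=7≠0 swap→a[0]=7, slow++,fast++
slow=1 fast=1: a[fast]=0, fast++
slow=1 fast=2: a[fast]=2≠0 swap→a[1]=2, slow++,fast++
slow=2 fast=3: a[fast]=8≠0 swap→a[2]=8, slow++,fast++
slow=3 fast=4: a[fast]=5≠0 swap→a[3]=5, slow++,fast++
slow=4 fast=5: a[fast]=0, fast++
slow=4 fast=6: a[fast]=4≠0 swap→a[4]=4, slow++,fast++
slow=5 fast=7: a[fast]=0, fast++
slow=5 fast=8: a[fast]=0, fast++
slow=5 fast=9: a[fast]=0, fast++
slow=5 fast=10: a[fast]=5≠0 swap→a[5]=5, slow++,fast++
slow=6 fast=11: a[fast]=7≠0 swap→a[6]=7, slow++,fast++
slow=7 fast=12: a[fast]=0, fast++
slow=7 fast=13: a[fast]=0, fast++
slow=7 fast=14: a[fast]=0, fast++
slow=7 fast=15: a[fast]=0, fast++
slow=7 fast=16: a[fast]=3≠0 swap→a[7]=3, slow++,fast++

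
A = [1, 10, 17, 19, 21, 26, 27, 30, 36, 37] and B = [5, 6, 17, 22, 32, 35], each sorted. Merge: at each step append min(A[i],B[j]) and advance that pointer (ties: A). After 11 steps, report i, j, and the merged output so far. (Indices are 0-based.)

[i=0,j=0] A[i]=1<=B[j]=5 take 1 → i++
[i=1,j=0] A[i]=10>B[j]=5 take 5 → j++
[i=1,j=1] A[i]=10>B[j]=6 take 6 → j++
[i=1,j=2] A[i]=10<=B[j]=17 take 10 → i++
[i=2,j=2] A[i]=17<=B[j]=17 take 17 → i++
[i=3,j=2] A[i]=19>B[j]=17 take 17 → j++
[i=3,j=3] A[i]=19<=B[j]=22 take 19 → i++
[i=4,j=3] A[i]=21<=B[j]=22 take 21 → i++
[i=5,j=3] A[i]=26>B[j]=22 take 22 → j++
[i=5,j=4] A[i]=26<=B[j]=32 take 26 → i++
[i=6,j=4] A[i]=27<=B[j]=32 take 27 → i++

i=7, j=4, merged so far=[1, 5, 6, 10, 17, 17, 19, 21, 22, 26, 27]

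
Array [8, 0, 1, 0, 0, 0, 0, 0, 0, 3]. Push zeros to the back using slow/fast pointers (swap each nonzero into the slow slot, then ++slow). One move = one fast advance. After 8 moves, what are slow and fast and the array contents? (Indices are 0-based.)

slow=2, fast=8, a=[8, 1, 0, 0, 0, 0, 0, 0, 0, 3]

(s=0,f=0) a[fast]=8≠0 swap→a[0]=8 → slow++,fast++
(s=1,f=1) a[fast]=0 → fast++
(s=1,f=2) a[fast]=1≠0 swap→a[1]=1 → slow++,fast++
(s=2,f=3) a[fast]=0 → fast++
(s=2,f=4) a[fast]=0 → fast++
(s=2,f=5) a[fast]=0 → fast++
(s=2,f=6) a[fast]=0 → fast++
(s=2,f=7) a[fast]=0 → fast++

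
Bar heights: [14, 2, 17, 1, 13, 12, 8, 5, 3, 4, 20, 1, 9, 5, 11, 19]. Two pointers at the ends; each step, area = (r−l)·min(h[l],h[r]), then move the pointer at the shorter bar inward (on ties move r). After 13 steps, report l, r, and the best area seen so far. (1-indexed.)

l=11, r=13, best area=221

[1,16] min(14,19)*15=210 best=210 * → l++
[2,16] min(2,19)*14=28 best=210 → l++
[3,16] min(17,19)*13=221 best=221 * → l++
[4,16] min(1,19)*12=12 best=221 → l++
[5,16] min(13,19)*11=143 best=221 → l++
[6,16] min(12,19)*10=120 best=221 → l++
[7,16] min(8,19)*9=72 best=221 → l++
[8,16] min(5,19)*8=40 best=221 → l++
[9,16] min(3,19)*7=21 best=221 → l++
[10,16] min(4,19)*6=24 best=221 → l++
[11,16] min(20,19)*5=95 best=221 → r--
[11,15] min(20,11)*4=44 best=221 → r--
[11,14] min(20,5)*3=15 best=221 → r--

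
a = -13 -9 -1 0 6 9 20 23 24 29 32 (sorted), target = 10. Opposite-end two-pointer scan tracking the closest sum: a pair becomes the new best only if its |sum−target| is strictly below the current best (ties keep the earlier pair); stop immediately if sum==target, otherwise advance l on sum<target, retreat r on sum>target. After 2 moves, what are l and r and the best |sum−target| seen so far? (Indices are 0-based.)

l=0 r=10: -13+32=19 d=9 *, r--
l=0 r=9: -13+29=16 d=6 *, r--

l=0, r=8, best |Δ|=6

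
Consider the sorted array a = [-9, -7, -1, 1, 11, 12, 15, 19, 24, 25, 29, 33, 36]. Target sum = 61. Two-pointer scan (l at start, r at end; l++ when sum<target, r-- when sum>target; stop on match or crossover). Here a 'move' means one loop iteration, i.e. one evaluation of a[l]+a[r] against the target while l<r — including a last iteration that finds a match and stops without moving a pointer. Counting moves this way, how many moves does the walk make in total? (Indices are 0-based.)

10 moves

l=0 r=12: -9+36=27 <61, l++
l=1 r=12: -7+36=29 <61, l++
l=2 r=12: -1+36=35 <61, l++
l=3 r=12: 1+36=37 <61, l++
l=4 r=12: 11+36=47 <61, l++
l=5 r=12: 12+36=48 <61, l++
l=6 r=12: 15+36=51 <61, l++
l=7 r=12: 19+36=55 <61, l++
l=8 r=12: 24+36=60 <61, l++
l=9 r=12: 25+36=61, found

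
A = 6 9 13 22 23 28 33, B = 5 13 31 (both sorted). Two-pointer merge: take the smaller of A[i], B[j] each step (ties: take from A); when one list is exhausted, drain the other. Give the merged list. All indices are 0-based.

[5, 6, 9, 13, 13, 22, 23, 28, 31, 33]

[i=0,j=0] A[i]=6>B[j]=5 take 5 → j++
[i=0,j=1] A[i]=6<=B[j]=13 take 6 → i++
[i=1,j=1] A[i]=9<=B[j]=13 take 9 → i++
[i=2,j=1] A[i]=13<=B[j]=13 take 13 → i++
[i=3,j=1] A[i]=22>B[j]=13 take 13 → j++
[i=3,j=2] A[i]=22<=B[j]=31 take 22 → i++
[i=4,j=2] A[i]=23<=B[j]=31 take 23 → i++
[i=5,j=2] A[i]=28<=B[j]=31 take 28 → i++
[i=6,j=2] A[i]=33>B[j]=31 take 31 → j++
[i=6,j=3] B done, take A[i]=33 → i++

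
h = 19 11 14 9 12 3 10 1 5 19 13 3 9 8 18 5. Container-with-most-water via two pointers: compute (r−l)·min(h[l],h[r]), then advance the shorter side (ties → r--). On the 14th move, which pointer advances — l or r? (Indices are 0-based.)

[0,15] min(19,5)*15=75 best=75 * → r--
[0,14] min(19,18)*14=252 best=252 * → r--
[0,13] min(19,8)*13=104 best=252 → r--
[0,12] min(19,9)*12=108 best=252 → r--
[0,11] min(19,3)*11=33 best=252 → r--
[0,10] min(19,13)*10=130 best=252 → r--
[0,9] min(19,19)*9=171 best=252 → r--
[0,8] min(19,5)*8=40 best=252 → r--
[0,7] min(19,1)*7=7 best=252 → r--
[0,6] min(19,10)*6=60 best=252 → r--
[0,5] min(19,3)*5=15 best=252 → r--
[0,4] min(19,12)*4=48 best=252 → r--
[0,3] min(19,9)*3=27 best=252 → r--
[0,2] min(19,14)*2=28 best=252 → r--

r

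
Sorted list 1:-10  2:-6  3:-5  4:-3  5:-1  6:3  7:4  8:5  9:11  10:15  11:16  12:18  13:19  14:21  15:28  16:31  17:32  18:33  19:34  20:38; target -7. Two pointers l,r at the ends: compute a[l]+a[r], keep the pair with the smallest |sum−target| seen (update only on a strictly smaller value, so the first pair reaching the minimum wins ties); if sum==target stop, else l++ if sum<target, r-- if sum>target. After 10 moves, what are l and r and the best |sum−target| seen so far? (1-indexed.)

l=1, r=10, best |Δ|=13

[1,20] -10+38=28 d=35 * → r--
[1,19] -10+34=24 d=31 * → r--
[1,18] -10+33=23 d=30 * → r--
[1,17] -10+32=22 d=29 * → r--
[1,16] -10+31=21 d=28 * → r--
[1,15] -10+28=18 d=25 * → r--
[1,14] -10+21=11 d=18 * → r--
[1,13] -10+19=9 d=16 * → r--
[1,12] -10+18=8 d=15 * → r--
[1,11] -10+16=6 d=13 * → r--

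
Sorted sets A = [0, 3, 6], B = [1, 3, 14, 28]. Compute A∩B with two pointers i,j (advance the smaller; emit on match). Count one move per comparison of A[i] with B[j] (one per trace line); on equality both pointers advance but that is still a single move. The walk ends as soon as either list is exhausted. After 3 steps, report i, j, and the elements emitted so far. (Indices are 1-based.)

i=3, j=3, emitted=[3]

i=1 j=1: 0<1, i++
i=2 j=1: 3>1, j++
i=2 j=2: 3==3 emit, i++,j++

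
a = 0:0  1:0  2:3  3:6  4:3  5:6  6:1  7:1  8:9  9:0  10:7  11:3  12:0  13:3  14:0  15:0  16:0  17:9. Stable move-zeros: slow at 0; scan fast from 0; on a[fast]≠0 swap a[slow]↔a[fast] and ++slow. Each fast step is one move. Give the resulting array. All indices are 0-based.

slow=0 fast=0: a[fast]=0, fast++
slow=0 fast=1: a[fast]=0, fast++
slow=0 fast=2: a[fast]=3≠0 swap→a[0]=3, slow++,fast++
slow=1 fast=3: a[fast]=6≠0 swap→a[1]=6, slow++,fast++
slow=2 fast=4: a[fast]=3≠0 swap→a[2]=3, slow++,fast++
slow=3 fast=5: a[fast]=6≠0 swap→a[3]=6, slow++,fast++
slow=4 fast=6: a[fast]=1≠0 swap→a[4]=1, slow++,fast++
slow=5 fast=7: a[fast]=1≠0 swap→a[5]=1, slow++,fast++
slow=6 fast=8: a[fast]=9≠0 swap→a[6]=9, slow++,fast++
slow=7 fast=9: a[fast]=0, fast++
slow=7 fast=10: a[fast]=7≠0 swap→a[7]=7, slow++,fast++
slow=8 fast=11: a[fast]=3≠0 swap→a[8]=3, slow++,fast++
slow=9 fast=12: a[fast]=0, fast++
slow=9 fast=13: a[fast]=3≠0 swap→a[9]=3, slow++,fast++
slow=10 fast=14: a[fast]=0, fast++
slow=10 fast=15: a[fast]=0, fast++
slow=10 fast=16: a[fast]=0, fast++
slow=10 fast=17: a[fast]=9≠0 swap→a[10]=9, slow++,fast++

[3, 6, 3, 6, 1, 1, 9, 7, 3, 3, 9, 0, 0, 0, 0, 0, 0, 0]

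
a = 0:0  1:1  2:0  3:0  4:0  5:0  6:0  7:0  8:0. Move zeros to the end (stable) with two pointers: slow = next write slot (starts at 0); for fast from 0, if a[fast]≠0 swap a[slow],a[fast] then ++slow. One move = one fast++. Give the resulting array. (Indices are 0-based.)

[1, 0, 0, 0, 0, 0, 0, 0, 0]

(s=0,f=0) a[fast]=0 → fast++
(s=0,f=1) a[fast]=1≠0 swap→a[0]=1 → slow++,fast++
(s=1,f=2) a[fast]=0 → fast++
(s=1,f=3) a[fast]=0 → fast++
(s=1,f=4) a[fast]=0 → fast++
(s=1,f=5) a[fast]=0 → fast++
(s=1,f=6) a[fast]=0 → fast++
(s=1,f=7) a[fast]=0 → fast++
(s=1,f=8) a[fast]=0 → fast++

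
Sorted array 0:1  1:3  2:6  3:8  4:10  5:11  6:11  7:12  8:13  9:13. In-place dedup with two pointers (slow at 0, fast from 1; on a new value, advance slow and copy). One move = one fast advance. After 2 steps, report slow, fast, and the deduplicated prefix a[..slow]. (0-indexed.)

(s=0,f=1) a[fast]=3≠a[slow]=1 write a[1]=3 → slow++,fast++
(s=1,f=2) a[fast]=6≠a[slow]=3 write a[2]=6 → slow++,fast++

slow=2, fast=3, prefix=[1, 3, 6]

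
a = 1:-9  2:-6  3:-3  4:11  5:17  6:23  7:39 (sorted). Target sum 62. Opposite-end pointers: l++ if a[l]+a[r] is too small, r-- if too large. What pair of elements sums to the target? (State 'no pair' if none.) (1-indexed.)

(23, 39)

l=1 r=7: -9+39=30 <62, l++
l=2 r=7: -6+39=33 <62, l++
l=3 r=7: -3+39=36 <62, l++
l=4 r=7: 11+39=50 <62, l++
l=5 r=7: 17+39=56 <62, l++
l=6 r=7: 23+39=62, found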